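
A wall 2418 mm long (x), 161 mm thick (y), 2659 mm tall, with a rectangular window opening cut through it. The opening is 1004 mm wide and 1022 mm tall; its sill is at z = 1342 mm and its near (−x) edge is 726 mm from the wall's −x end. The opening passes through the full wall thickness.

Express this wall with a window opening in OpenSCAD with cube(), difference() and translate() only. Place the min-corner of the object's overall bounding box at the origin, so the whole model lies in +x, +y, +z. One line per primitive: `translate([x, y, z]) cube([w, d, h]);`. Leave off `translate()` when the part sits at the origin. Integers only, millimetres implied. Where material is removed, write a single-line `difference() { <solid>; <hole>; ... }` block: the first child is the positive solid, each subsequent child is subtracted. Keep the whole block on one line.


difference() { cube([2418, 161, 2659]); translate([726, 0, 1342]) cube([1004, 161, 1022]); }


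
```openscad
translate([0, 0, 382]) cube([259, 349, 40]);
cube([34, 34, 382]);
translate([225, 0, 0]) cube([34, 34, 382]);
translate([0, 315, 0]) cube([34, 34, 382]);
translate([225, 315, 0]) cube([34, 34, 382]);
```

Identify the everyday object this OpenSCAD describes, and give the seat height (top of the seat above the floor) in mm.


A stool. The seat height is 422 mm.

A 259×349×40 slab at z = 382 on four corner posts — a stool. The seat top is 382 + 40 = 422 mm.


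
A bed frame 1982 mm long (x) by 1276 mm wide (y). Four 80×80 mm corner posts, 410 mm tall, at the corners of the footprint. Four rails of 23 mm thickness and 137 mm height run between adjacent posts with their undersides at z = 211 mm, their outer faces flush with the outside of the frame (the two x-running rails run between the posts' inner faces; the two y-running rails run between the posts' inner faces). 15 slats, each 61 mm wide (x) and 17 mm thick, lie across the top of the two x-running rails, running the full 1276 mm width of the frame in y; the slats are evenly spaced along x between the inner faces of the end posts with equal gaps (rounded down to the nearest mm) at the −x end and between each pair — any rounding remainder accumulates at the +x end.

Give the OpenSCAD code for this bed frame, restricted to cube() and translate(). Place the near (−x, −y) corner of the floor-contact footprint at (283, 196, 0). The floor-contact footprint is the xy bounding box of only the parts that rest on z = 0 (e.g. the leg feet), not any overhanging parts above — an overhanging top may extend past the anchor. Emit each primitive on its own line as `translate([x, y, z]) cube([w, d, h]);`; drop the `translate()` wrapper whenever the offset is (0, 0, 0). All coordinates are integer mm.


translate([283, 196, 0]) cube([80, 80, 410]);
translate([283, 1392, 0]) cube([80, 80, 410]);
translate([2185, 196, 0]) cube([80, 80, 410]);
translate([2185, 1392, 0]) cube([80, 80, 410]);
translate([363, 196, 211]) cube([1822, 23, 137]);
translate([363, 1449, 211]) cube([1822, 23, 137]);
translate([283, 276, 211]) cube([23, 1116, 137]);
translate([2242, 276, 211]) cube([23, 1116, 137]);
translate([419, 196, 348]) cube([61, 1276, 17]);
translate([536, 196, 348]) cube([61, 1276, 17]);
translate([653, 196, 348]) cube([61, 1276, 17]);
translate([770, 196, 348]) cube([61, 1276, 17]);
translate([887, 196, 348]) cube([61, 1276, 17]);
translate([1004, 196, 348]) cube([61, 1276, 17]);
translate([1121, 196, 348]) cube([61, 1276, 17]);
translate([1238, 196, 348]) cube([61, 1276, 17]);
translate([1355, 196, 348]) cube([61, 1276, 17]);
translate([1472, 196, 348]) cube([61, 1276, 17]);
translate([1589, 196, 348]) cube([61, 1276, 17]);
translate([1706, 196, 348]) cube([61, 1276, 17]);
translate([1823, 196, 348]) cube([61, 1276, 17]);
translate([1940, 196, 348]) cube([61, 1276, 17]);
translate([2057, 196, 348]) cube([61, 1276, 17]);


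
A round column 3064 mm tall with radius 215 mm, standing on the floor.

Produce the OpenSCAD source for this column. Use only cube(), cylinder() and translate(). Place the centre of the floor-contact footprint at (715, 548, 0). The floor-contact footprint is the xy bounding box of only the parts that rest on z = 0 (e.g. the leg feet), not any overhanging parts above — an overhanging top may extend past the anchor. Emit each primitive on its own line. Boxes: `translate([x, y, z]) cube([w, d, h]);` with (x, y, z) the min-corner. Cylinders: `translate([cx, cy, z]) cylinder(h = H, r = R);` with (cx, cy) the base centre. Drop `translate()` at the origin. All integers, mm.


translate([715, 548, 0]) cylinder(h = 3064, r = 215);


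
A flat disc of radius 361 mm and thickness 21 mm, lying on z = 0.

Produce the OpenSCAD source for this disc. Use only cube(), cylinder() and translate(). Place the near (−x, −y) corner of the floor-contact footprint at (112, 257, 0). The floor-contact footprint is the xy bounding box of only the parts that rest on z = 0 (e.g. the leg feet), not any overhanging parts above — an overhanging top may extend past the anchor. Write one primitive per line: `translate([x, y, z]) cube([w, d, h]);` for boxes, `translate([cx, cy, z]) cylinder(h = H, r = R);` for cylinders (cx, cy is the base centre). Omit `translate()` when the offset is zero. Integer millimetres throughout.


translate([473, 618, 0]) cylinder(h = 21, r = 361);


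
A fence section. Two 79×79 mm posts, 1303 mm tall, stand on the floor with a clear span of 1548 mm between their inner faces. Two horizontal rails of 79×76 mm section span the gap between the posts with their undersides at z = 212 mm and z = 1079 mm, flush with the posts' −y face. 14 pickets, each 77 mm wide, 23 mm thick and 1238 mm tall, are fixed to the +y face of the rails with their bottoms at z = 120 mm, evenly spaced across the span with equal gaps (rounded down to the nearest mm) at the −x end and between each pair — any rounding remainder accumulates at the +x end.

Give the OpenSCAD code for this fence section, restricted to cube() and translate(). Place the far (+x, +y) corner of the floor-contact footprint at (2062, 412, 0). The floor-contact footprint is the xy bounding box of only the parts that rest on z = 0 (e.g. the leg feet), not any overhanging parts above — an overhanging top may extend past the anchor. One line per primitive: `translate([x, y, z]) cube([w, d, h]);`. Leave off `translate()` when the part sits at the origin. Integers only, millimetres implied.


translate([356, 333, 0]) cube([79, 79, 1303]);
translate([1983, 333, 0]) cube([79, 79, 1303]);
translate([435, 333, 212]) cube([1548, 79, 76]);
translate([435, 333, 1079]) cube([1548, 79, 76]);
translate([466, 412, 120]) cube([77, 23, 1238]);
translate([574, 412, 120]) cube([77, 23, 1238]);
translate([682, 412, 120]) cube([77, 23, 1238]);
translate([790, 412, 120]) cube([77, 23, 1238]);
translate([898, 412, 120]) cube([77, 23, 1238]);
translate([1006, 412, 120]) cube([77, 23, 1238]);
translate([1114, 412, 120]) cube([77, 23, 1238]);
translate([1222, 412, 120]) cube([77, 23, 1238]);
translate([1330, 412, 120]) cube([77, 23, 1238]);
translate([1438, 412, 120]) cube([77, 23, 1238]);
translate([1546, 412, 120]) cube([77, 23, 1238]);
translate([1654, 412, 120]) cube([77, 23, 1238]);
translate([1762, 412, 120]) cube([77, 23, 1238]);
translate([1870, 412, 120]) cube([77, 23, 1238]);


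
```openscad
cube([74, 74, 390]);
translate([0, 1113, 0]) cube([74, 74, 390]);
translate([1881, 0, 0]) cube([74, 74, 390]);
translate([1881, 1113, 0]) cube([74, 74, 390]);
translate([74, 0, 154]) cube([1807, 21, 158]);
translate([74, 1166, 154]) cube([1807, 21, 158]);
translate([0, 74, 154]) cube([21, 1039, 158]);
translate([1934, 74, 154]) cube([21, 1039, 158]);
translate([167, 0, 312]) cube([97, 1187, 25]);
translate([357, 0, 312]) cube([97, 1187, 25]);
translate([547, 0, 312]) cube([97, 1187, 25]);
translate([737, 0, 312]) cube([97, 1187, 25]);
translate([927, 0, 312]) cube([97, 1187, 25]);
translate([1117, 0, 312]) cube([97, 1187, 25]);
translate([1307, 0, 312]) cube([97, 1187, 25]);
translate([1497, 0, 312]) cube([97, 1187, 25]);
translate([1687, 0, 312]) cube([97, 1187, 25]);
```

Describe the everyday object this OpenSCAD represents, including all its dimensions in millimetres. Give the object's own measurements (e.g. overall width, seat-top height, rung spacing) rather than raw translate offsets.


A bed frame 1955 mm long (x) by 1187 mm wide (y). Four 74×74 mm corner posts, 390 mm tall, at the corners of the footprint. Four rails of 21 mm thickness and 158 mm height run between adjacent posts with their undersides at z = 154 mm, their outer faces flush with the outside of the frame (the two x-running rails run between the posts' inner faces; the two y-running rails run between the posts' inner faces). 9 slats, each 97 mm wide (x) and 25 mm thick, lie across the top of the two x-running rails, running the full 1187 mm width of the frame in y; along x they sit between the end posts with a 93 mm gap after the −x posts and between neighbouring slats, leaving 97 mm before the +x posts.


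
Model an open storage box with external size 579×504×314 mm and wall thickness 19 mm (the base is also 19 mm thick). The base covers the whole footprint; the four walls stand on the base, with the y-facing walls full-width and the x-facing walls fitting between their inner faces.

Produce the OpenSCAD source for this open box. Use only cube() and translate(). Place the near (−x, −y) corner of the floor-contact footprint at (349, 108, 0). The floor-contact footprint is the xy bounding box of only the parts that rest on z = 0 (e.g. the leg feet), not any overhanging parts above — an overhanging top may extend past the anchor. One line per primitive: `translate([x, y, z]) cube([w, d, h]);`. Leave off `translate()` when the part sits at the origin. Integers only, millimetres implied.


translate([349, 108, 0]) cube([579, 504, 19]);
translate([349, 108, 19]) cube([579, 19, 295]);
translate([349, 593, 19]) cube([579, 19, 295]);
translate([349, 127, 19]) cube([19, 466, 295]);
translate([909, 127, 19]) cube([19, 466, 295]);


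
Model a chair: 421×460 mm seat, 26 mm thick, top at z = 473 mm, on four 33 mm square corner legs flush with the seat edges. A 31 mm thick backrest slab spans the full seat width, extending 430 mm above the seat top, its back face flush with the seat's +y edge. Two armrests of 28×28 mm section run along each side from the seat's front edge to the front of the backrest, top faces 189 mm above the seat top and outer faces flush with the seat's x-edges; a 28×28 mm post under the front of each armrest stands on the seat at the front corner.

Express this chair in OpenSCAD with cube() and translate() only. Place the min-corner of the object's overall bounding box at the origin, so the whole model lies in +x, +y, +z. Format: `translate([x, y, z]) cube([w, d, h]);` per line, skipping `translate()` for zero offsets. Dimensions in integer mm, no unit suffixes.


translate([0, 0, 447]) cube([421, 460, 26]);
cube([33, 33, 447]);
translate([388, 0, 0]) cube([33, 33, 447]);
translate([0, 427, 0]) cube([33, 33, 447]);
translate([388, 427, 0]) cube([33, 33, 447]);
translate([0, 429, 473]) cube([421, 31, 430]);
translate([0, 0, 634]) cube([28, 429, 28]);
translate([393, 0, 634]) cube([28, 429, 28]);
translate([0, 0, 473]) cube([28, 28, 161]);
translate([393, 0, 473]) cube([28, 28, 161]);


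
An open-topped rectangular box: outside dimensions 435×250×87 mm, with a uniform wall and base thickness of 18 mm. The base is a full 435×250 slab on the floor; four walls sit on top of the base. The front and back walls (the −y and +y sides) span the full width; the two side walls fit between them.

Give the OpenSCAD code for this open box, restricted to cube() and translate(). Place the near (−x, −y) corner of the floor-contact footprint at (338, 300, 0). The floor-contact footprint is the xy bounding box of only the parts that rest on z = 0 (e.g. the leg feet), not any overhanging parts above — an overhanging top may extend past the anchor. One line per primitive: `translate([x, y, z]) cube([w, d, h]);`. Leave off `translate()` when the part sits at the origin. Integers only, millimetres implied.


translate([338, 300, 0]) cube([435, 250, 18]);
translate([338, 300, 18]) cube([435, 18, 69]);
translate([338, 532, 18]) cube([435, 18, 69]);
translate([338, 318, 18]) cube([18, 214, 69]);
translate([755, 318, 18]) cube([18, 214, 69]);


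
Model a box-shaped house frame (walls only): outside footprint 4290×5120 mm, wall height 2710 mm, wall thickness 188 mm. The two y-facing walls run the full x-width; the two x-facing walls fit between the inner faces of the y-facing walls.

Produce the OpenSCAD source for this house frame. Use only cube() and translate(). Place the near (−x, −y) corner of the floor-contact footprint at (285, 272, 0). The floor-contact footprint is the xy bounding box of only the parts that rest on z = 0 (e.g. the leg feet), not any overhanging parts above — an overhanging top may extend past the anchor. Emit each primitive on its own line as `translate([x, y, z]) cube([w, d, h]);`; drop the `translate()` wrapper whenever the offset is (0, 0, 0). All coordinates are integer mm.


translate([285, 272, 0]) cube([4290, 188, 2710]);
translate([285, 5204, 0]) cube([4290, 188, 2710]);
translate([285, 460, 0]) cube([188, 4744, 2710]);
translate([4387, 460, 0]) cube([188, 4744, 2710]);


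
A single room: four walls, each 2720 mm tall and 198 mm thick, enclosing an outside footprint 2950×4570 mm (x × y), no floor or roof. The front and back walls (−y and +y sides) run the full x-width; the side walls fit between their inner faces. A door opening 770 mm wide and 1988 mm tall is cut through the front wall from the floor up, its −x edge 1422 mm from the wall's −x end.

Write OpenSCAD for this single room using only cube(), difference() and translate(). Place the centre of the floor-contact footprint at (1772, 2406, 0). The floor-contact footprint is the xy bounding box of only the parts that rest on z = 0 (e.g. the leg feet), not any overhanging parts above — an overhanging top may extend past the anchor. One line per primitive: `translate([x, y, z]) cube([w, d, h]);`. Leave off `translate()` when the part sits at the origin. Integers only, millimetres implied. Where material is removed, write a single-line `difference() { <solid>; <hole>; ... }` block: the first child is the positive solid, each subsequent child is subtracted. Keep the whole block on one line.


difference() { translate([297, 121, 0]) cube([2950, 198, 2720]); translate([1719, 121, 0]) cube([770, 198, 1988]); }
translate([297, 4493, 0]) cube([2950, 198, 2720]);
translate([297, 319, 0]) cube([198, 4174, 2720]);
translate([3049, 319, 0]) cube([198, 4174, 2720]);


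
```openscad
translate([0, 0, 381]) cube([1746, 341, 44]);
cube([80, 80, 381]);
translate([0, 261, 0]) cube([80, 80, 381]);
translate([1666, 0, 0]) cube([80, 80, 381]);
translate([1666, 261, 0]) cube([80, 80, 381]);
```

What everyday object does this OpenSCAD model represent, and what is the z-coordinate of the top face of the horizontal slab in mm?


A bench. The seat-top height is 425 mm.

A long slab on four corner posts — a bench. The slab sits at z = 381 with thickness 44, so the top is 381 + 44 = 425 mm.


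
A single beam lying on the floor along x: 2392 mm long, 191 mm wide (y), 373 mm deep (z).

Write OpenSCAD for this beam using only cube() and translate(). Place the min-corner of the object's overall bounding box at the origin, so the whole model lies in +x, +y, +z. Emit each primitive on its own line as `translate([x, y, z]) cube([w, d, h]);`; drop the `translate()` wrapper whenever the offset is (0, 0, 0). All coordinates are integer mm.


cube([2392, 191, 373]);


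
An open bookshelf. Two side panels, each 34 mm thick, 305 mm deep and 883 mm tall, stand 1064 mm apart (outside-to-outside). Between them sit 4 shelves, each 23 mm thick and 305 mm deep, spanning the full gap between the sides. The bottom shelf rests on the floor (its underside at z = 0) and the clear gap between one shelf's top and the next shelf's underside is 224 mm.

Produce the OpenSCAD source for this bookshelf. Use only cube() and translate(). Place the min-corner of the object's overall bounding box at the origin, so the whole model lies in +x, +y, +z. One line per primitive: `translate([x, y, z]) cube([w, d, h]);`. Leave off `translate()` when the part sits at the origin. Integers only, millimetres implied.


cube([34, 305, 883]);
translate([1030, 0, 0]) cube([34, 305, 883]);
translate([34, 0, 0]) cube([996, 305, 23]);
translate([34, 0, 247]) cube([996, 305, 23]);
translate([34, 0, 494]) cube([996, 305, 23]);
translate([34, 0, 741]) cube([996, 305, 23]);


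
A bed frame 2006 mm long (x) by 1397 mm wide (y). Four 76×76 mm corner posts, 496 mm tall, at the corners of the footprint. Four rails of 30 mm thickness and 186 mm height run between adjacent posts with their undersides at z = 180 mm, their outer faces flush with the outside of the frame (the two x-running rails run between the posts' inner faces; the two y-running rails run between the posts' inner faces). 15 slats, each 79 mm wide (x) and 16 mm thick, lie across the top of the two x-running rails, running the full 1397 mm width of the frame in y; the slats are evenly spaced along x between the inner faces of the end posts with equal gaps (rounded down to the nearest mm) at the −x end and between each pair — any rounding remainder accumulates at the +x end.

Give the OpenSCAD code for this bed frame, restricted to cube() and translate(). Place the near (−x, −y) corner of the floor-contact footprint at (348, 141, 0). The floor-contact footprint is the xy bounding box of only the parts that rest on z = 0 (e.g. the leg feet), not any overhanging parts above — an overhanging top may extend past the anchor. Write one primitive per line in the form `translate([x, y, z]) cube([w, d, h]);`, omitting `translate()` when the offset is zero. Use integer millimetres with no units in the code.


translate([348, 141, 0]) cube([76, 76, 496]);
translate([348, 1462, 0]) cube([76, 76, 496]);
translate([2278, 141, 0]) cube([76, 76, 496]);
translate([2278, 1462, 0]) cube([76, 76, 496]);
translate([424, 141, 180]) cube([1854, 30, 186]);
translate([424, 1508, 180]) cube([1854, 30, 186]);
translate([348, 217, 180]) cube([30, 1245, 186]);
translate([2324, 217, 180]) cube([30, 1245, 186]);
translate([465, 141, 366]) cube([79, 1397, 16]);
translate([585, 141, 366]) cube([79, 1397, 16]);
translate([705, 141, 366]) cube([79, 1397, 16]);
translate([825, 141, 366]) cube([79, 1397, 16]);
translate([945, 141, 366]) cube([79, 1397, 16]);
translate([1065, 141, 366]) cube([79, 1397, 16]);
translate([1185, 141, 366]) cube([79, 1397, 16]);
translate([1305, 141, 366]) cube([79, 1397, 16]);
translate([1425, 141, 366]) cube([79, 1397, 16]);
translate([1545, 141, 366]) cube([79, 1397, 16]);
translate([1665, 141, 366]) cube([79, 1397, 16]);
translate([1785, 141, 366]) cube([79, 1397, 16]);
translate([1905, 141, 366]) cube([79, 1397, 16]);
translate([2025, 141, 366]) cube([79, 1397, 16]);
translate([2145, 141, 366]) cube([79, 1397, 16]);


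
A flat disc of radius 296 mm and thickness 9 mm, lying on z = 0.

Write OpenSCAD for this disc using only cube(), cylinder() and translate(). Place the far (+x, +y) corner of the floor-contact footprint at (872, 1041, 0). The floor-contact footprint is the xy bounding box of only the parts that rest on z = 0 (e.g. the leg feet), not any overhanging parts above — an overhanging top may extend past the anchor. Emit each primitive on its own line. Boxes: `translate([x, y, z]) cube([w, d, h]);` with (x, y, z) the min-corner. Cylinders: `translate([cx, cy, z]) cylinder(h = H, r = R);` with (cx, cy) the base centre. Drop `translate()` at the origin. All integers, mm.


translate([576, 745, 0]) cylinder(h = 9, r = 296);


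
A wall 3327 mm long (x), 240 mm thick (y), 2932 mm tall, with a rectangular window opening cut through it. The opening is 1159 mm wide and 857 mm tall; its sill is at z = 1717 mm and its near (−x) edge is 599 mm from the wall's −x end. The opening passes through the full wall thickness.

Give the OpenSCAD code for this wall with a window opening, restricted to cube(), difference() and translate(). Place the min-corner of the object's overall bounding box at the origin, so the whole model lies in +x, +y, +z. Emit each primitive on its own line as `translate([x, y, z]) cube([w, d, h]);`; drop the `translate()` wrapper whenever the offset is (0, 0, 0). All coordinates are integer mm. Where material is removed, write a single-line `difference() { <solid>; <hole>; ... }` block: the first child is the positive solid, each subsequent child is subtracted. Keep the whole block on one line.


difference() { cube([3327, 240, 2932]); translate([599, 0, 1717]) cube([1159, 240, 857]); }


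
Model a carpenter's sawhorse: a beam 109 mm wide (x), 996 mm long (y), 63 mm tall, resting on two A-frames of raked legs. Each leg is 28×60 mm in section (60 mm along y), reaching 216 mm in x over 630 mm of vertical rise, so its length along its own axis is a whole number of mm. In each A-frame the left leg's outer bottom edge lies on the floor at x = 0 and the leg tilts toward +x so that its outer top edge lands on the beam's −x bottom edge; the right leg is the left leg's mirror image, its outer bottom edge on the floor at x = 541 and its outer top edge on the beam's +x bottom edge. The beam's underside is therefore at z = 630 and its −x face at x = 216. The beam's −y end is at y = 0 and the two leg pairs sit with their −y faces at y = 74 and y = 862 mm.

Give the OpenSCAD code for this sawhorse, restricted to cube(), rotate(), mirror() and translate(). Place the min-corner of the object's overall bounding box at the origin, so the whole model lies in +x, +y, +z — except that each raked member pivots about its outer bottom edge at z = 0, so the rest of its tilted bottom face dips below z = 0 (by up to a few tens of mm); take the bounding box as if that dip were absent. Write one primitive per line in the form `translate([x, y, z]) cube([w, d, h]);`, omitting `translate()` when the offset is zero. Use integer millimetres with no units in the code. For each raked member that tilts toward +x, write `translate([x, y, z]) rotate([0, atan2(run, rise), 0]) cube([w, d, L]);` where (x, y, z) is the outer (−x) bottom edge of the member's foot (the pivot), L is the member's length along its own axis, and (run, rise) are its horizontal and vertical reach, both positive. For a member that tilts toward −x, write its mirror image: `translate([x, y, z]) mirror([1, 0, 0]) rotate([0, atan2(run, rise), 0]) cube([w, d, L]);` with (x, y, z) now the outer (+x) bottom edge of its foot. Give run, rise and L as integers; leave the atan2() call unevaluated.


translate([216, 0, 630]) cube([109, 996, 63]);
translate([0, 74, 0]) rotate([0, atan2(216, 630), 0]) cube([28, 60, 666]);
translate([541, 74, 0]) mirror([1, 0, 0]) rotate([0, atan2(216, 630), 0]) cube([28, 60, 666]);
translate([0, 862, 0]) rotate([0, atan2(216, 630), 0]) cube([28, 60, 666]);
translate([541, 862, 0]) mirror([1, 0, 0]) rotate([0, atan2(216, 630), 0]) cube([28, 60, 666]);


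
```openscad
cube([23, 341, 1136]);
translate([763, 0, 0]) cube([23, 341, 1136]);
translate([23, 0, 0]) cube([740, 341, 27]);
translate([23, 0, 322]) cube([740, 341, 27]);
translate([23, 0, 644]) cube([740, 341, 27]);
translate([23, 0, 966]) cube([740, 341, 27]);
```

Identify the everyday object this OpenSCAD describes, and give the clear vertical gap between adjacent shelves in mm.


A bookshelf. The clear shelf gap is 295 mm.

Two tall side panels with 4 horizontal boards between them — a bookshelf. The first two shelf undersides are at z = 0 and z = 322; with shelf thickness 27, the clear gap is 322 − 0 − 27 = 295 mm.


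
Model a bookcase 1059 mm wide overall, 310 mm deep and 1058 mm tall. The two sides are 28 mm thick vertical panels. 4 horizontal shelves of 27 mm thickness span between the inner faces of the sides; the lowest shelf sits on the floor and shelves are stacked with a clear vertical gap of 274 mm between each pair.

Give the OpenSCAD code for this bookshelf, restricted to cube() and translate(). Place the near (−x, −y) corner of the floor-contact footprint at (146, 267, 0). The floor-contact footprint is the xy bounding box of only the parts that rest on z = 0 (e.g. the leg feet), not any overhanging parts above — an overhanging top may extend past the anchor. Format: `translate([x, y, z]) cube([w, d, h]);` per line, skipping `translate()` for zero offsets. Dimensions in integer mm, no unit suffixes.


translate([146, 267, 0]) cube([28, 310, 1058]);
translate([1177, 267, 0]) cube([28, 310, 1058]);
translate([174, 267, 0]) cube([1003, 310, 27]);
translate([174, 267, 301]) cube([1003, 310, 27]);
translate([174, 267, 602]) cube([1003, 310, 27]);
translate([174, 267, 903]) cube([1003, 310, 27]);


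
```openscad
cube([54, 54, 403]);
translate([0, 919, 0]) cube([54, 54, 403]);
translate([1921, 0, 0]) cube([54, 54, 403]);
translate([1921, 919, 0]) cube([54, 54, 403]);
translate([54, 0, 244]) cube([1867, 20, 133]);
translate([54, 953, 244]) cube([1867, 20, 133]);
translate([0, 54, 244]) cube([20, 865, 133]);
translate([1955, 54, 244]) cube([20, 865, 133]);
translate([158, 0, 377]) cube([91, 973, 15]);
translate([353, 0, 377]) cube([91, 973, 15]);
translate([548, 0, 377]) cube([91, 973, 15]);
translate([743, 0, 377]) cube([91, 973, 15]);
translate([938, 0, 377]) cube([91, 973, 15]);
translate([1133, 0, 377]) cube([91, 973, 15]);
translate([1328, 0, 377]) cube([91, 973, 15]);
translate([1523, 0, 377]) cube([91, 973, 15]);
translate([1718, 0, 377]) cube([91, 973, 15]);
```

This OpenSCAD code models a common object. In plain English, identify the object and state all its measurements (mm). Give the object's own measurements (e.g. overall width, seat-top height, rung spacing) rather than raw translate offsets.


A bed frame 1975 mm long (x) by 973 mm wide (y). Four 54×54 mm corner posts, 403 mm tall, at the corners of the footprint. Four rails of 20 mm thickness and 133 mm height run between adjacent posts with their undersides at z = 244 mm, their outer faces flush with the outside of the frame (the two x-running rails run between the posts' inner faces; the two y-running rails run between the posts' inner faces). 9 slats, each 91 mm wide (x) and 15 mm thick, lie across the top of the two x-running rails, running the full 973 mm width of the frame in y; along x they sit between the end posts with a 104 mm gap after the −x posts and between neighbouring slats, leaving 112 mm before the +x posts.


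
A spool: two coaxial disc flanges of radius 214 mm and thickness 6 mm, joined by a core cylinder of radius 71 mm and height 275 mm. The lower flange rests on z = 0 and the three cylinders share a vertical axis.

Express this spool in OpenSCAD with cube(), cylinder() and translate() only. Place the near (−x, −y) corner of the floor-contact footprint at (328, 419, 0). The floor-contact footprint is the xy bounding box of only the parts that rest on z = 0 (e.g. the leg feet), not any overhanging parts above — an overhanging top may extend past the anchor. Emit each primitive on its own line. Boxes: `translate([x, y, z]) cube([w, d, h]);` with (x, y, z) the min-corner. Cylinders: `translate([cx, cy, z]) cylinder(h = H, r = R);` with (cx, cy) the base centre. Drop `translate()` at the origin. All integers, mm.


translate([542, 633, 0]) cylinder(h = 6, r = 214);
translate([542, 633, 6]) cylinder(h = 275, r = 71);
translate([542, 633, 281]) cylinder(h = 6, r = 214);


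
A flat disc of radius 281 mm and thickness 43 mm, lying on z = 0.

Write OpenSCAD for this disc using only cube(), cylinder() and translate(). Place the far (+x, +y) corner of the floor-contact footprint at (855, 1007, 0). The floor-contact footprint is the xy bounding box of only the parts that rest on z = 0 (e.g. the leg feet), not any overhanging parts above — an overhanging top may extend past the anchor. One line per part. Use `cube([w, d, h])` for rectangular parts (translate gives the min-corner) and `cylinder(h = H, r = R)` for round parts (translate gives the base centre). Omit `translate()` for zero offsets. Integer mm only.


translate([574, 726, 0]) cylinder(h = 43, r = 281);


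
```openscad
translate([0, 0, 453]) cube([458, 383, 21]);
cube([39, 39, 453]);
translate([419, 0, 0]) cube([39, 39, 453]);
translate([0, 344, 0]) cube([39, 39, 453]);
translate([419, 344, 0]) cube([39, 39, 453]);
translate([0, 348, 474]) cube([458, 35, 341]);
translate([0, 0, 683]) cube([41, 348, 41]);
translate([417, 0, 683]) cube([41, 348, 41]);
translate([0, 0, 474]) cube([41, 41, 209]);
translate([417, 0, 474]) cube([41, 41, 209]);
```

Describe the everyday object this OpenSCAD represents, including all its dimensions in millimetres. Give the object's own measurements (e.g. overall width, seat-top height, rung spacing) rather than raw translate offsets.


A chair. The seat is a 458×383×21 mm slab with its top at z = 474 mm, on four 39×39 mm corner legs (flush with the seat edges, standing on z = 0). A flat backrest 35 mm thick, 341 mm tall, spans the full seat width and rises from the seat top along its +y edge, rear face flush with the rear of the seat. Two armrests of 41×41 mm section run along each side from the seat's front edge to the front of the backrest, top faces 250 mm above the seat top and outer faces flush with the seat's x-edges; a 41×41 mm post under the front of each armrest stands on the seat at the front corner.


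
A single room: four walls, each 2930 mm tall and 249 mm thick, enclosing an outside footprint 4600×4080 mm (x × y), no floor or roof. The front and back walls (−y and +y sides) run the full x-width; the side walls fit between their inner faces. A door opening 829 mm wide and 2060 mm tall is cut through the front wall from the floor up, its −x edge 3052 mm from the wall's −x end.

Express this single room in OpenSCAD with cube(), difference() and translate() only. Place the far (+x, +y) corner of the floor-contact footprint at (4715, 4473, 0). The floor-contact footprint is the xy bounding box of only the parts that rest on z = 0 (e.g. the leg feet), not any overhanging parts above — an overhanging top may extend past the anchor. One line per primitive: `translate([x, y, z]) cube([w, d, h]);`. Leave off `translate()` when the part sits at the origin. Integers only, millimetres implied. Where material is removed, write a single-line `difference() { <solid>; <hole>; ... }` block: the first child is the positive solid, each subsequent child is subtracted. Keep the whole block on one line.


difference() { translate([115, 393, 0]) cube([4600, 249, 2930]); translate([3167, 393, 0]) cube([829, 249, 2060]); }
translate([115, 4224, 0]) cube([4600, 249, 2930]);
translate([115, 642, 0]) cube([249, 3582, 2930]);
translate([4466, 642, 0]) cube([249, 3582, 2930]);


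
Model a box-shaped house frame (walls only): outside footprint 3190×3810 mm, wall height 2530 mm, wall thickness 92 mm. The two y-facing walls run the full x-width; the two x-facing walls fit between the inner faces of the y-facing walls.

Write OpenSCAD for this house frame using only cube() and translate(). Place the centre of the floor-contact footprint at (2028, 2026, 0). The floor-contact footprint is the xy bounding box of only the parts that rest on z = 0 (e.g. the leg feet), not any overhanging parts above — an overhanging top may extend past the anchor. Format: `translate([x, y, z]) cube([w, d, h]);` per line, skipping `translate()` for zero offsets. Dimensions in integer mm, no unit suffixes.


translate([433, 121, 0]) cube([3190, 92, 2530]);
translate([433, 3839, 0]) cube([3190, 92, 2530]);
translate([433, 213, 0]) cube([92, 3626, 2530]);
translate([3531, 213, 0]) cube([92, 3626, 2530]);


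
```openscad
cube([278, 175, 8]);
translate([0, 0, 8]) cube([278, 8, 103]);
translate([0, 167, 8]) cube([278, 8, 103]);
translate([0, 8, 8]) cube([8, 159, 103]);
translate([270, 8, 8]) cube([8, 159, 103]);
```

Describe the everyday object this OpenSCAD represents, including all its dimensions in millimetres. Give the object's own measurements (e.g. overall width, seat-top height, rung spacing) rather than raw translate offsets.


An open-topped rectangular box: outside dimensions 278×175×111 mm, with a uniform wall and base thickness of 8 mm. The base is a full 278×175 slab on the floor; four walls sit on top of the base. The front and back walls (the −y and +y sides) span the full width; the two side walls fit between them.


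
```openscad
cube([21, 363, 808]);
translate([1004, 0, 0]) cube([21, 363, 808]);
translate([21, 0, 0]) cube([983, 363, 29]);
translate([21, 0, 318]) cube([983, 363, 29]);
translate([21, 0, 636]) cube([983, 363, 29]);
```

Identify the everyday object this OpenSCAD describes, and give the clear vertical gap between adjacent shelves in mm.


A bookshelf. The clear shelf gap is 289 mm.

Two tall side panels with 3 horizontal boards between them — a bookshelf. The first two shelf undersides are at z = 0 and z = 318; with shelf thickness 29, the clear gap is 318 − 0 − 29 = 289 mm.


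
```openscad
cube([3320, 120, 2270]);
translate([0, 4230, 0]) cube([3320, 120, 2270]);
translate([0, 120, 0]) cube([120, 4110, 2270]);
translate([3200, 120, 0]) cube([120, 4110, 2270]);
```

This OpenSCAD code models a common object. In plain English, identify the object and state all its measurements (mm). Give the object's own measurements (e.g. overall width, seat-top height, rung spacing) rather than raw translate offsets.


The wall frame of a small rectangular building: four walls, each 2270 mm tall and 120 mm thick, enclosing a footprint 3320 mm (x) by 4350 mm (y) outside-to-outside, with no floor or roof. The front and back walls (the −y and +y sides) span the full width; the two side walls fit between them.


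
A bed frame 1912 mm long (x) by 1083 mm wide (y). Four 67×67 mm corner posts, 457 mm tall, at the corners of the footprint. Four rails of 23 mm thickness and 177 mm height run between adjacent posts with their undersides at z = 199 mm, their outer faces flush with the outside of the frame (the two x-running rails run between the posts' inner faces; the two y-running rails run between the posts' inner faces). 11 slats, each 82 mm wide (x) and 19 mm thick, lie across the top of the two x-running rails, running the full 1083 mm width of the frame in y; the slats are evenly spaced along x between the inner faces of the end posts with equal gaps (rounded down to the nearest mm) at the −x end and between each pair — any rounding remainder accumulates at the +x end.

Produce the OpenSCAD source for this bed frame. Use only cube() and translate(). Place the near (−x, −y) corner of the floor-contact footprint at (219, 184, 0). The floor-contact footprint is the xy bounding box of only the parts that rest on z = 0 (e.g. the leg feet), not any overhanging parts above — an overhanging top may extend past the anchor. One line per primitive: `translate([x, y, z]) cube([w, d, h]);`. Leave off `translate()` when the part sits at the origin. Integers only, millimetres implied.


translate([219, 184, 0]) cube([67, 67, 457]);
translate([219, 1200, 0]) cube([67, 67, 457]);
translate([2064, 184, 0]) cube([67, 67, 457]);
translate([2064, 1200, 0]) cube([67, 67, 457]);
translate([286, 184, 199]) cube([1778, 23, 177]);
translate([286, 1244, 199]) cube([1778, 23, 177]);
translate([219, 251, 199]) cube([23, 949, 177]);
translate([2108, 251, 199]) cube([23, 949, 177]);
translate([359, 184, 376]) cube([82, 1083, 19]);
translate([514, 184, 376]) cube([82, 1083, 19]);
translate([669, 184, 376]) cube([82, 1083, 19]);
translate([824, 184, 376]) cube([82, 1083, 19]);
translate([979, 184, 376]) cube([82, 1083, 19]);
translate([1134, 184, 376]) cube([82, 1083, 19]);
translate([1289, 184, 376]) cube([82, 1083, 19]);
translate([1444, 184, 376]) cube([82, 1083, 19]);
translate([1599, 184, 376]) cube([82, 1083, 19]);
translate([1754, 184, 376]) cube([82, 1083, 19]);
translate([1909, 184, 376]) cube([82, 1083, 19]);


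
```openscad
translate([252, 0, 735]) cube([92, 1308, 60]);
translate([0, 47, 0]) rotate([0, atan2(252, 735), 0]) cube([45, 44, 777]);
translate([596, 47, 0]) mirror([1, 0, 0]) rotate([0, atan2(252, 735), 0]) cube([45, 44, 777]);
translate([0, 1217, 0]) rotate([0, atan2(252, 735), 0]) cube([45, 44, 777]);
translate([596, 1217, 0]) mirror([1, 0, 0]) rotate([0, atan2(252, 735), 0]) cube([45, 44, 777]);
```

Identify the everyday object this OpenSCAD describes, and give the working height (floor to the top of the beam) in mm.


A sawhorse. The overall height is 795 mm.

A beam across two mirrored pairs of raked legs — a sawhorse. The beam's underside is at z = 735 (matching the legs' vertical rise in atan2(252, 735)) and the beam is 60 mm tall, so its top is at 735 + 60 = 795 mm. The raked legs top out at the beam's underside, so that is the highest point.


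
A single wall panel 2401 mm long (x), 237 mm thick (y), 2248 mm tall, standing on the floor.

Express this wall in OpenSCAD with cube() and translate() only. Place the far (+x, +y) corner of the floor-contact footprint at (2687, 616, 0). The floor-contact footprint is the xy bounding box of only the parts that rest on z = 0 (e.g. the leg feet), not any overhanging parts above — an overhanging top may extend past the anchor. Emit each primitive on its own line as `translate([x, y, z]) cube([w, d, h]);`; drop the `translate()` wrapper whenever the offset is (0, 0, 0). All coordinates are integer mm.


translate([286, 379, 0]) cube([2401, 237, 2248]);


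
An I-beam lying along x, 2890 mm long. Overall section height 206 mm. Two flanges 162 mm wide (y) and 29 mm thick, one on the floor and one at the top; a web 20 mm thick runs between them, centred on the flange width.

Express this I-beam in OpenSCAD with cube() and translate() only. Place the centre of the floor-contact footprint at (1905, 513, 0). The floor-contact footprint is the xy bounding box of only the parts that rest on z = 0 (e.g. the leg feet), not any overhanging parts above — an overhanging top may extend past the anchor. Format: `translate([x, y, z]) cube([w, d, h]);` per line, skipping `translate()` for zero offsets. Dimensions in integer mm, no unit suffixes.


translate([460, 432, 0]) cube([2890, 162, 29]);
translate([460, 503, 29]) cube([2890, 20, 148]);
translate([460, 432, 177]) cube([2890, 162, 29]);


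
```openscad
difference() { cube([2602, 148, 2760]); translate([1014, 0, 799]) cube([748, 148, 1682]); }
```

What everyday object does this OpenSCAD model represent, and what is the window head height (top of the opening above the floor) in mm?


A wall with a window opening. The window head height is 2481 mm.

A wall with a rectangular opening subtracted — a window. Sill at z = 799, opening 1682 mm tall, so the head is at 799 + 1682 = 2481 mm.


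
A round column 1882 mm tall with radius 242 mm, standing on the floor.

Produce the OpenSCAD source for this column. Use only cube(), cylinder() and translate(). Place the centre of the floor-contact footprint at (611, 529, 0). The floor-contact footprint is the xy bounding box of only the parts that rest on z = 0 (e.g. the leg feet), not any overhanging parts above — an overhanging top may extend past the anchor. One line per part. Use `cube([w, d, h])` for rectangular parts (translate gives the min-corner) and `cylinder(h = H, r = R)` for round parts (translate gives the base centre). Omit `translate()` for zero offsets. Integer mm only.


translate([611, 529, 0]) cylinder(h = 1882, r = 242);


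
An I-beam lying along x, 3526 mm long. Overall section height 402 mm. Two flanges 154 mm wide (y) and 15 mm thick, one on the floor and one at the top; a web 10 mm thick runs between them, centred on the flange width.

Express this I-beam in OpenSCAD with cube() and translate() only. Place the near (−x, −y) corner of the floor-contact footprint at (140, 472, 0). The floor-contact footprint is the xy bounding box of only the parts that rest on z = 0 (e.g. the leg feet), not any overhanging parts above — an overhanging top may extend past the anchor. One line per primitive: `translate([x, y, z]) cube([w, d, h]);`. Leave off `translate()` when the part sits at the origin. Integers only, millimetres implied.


translate([140, 472, 0]) cube([3526, 154, 15]);
translate([140, 544, 15]) cube([3526, 10, 372]);
translate([140, 472, 387]) cube([3526, 154, 15]);
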